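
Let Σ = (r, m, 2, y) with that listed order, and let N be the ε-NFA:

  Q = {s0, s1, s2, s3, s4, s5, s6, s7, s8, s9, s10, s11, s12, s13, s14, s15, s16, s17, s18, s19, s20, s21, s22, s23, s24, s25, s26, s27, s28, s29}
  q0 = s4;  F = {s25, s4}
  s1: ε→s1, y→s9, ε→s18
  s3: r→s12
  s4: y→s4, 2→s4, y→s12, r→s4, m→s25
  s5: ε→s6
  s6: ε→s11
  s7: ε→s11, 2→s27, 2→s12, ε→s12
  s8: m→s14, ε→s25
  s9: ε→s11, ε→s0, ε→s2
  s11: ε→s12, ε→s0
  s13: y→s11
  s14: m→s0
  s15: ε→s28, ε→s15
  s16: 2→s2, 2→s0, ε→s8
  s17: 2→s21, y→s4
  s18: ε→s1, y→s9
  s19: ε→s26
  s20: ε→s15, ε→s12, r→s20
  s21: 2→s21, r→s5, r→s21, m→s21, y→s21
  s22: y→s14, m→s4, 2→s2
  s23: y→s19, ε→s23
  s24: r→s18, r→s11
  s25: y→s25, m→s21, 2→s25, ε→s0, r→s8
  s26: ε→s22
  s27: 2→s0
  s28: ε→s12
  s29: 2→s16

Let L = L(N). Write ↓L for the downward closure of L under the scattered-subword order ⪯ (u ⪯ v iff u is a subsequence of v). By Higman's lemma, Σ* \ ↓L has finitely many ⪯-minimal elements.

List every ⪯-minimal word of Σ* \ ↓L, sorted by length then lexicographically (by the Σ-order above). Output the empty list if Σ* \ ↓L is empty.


A = [mm].

|Q|=30, |F|=2, |δ|=58 (23 ε).
min D↑ (3 st, q0=0, F={2}): 0:r→0,m→1,2→0,y→0 1:r→1,m→2,2→1,y→1 2:r→2,m→2,2→2,y→2 (ε-aug+det+¬).
'mm': N↓-sim [10, 9, 7] end={s0,s11,s12,s14,s21,s5,s6} — reject; 2/2 deletions ∈↓L.
1 obstructions.


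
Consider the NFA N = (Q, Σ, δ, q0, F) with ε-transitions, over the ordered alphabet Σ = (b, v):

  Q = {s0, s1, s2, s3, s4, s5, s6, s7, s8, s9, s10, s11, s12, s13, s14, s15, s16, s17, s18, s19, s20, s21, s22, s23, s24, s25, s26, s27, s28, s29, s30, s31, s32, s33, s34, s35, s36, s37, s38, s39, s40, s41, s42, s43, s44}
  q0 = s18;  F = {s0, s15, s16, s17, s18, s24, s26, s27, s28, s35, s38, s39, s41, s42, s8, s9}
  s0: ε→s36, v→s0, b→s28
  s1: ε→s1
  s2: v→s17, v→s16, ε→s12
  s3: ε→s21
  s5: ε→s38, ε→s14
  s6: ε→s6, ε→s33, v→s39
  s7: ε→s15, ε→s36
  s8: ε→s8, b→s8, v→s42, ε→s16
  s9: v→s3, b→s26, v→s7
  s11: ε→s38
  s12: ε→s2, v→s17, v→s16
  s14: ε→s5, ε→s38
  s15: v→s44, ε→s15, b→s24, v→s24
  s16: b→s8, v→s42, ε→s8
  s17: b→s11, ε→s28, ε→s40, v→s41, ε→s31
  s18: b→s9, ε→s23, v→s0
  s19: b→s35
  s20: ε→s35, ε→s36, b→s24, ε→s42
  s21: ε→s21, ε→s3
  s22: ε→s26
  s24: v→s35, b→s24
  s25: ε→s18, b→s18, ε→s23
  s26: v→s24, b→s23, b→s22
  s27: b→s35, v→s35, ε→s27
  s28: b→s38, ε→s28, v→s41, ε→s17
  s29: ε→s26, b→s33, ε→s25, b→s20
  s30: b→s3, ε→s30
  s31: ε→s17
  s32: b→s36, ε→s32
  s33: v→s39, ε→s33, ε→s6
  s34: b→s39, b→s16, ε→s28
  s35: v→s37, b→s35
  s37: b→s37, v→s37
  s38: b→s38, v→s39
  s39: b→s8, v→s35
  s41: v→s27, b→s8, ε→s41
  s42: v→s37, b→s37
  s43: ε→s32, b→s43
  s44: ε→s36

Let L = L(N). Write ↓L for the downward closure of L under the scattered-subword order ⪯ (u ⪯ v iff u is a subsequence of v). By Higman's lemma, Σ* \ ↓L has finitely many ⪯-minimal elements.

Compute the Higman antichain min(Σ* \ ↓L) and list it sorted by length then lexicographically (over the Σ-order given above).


min(Σ*\↓L) = [bbvvv, bvbvv, bvvvv, vbvbvb, vbvvbv].

|Q|=45, |F|=16, |δ|=97 (44 ε).
min D↑ (15 st, q0=0, F={13}): 0:b→1,v→2 1:b→3,v→4 2:b→5,v→2 3:b→3,v→6 4:b→6,v→6 5:b→7,v→8 6:b→6,v→9 7:b→7,v→10 8:b→11,v→12 9:b→9,v→13 10:b→11,v→9 11:b→11,v→14 12:b→9,v→9 13:b→13,v→13 14:b→13,v→13 (ε-aug+det+¬).
'bbvvv': |S_i|=[27, 25, 12, 7, 3, 1] end={s37} — reject; 5/5 single-dels accept.
'bvbvv': run [27, 25, 15, 6, 3, 1] end={s37} — reject; 5/5 del acc.
'bvvvv': |S_i|=[27, 25, 15, 7, 2, 1] end={s37} ∉↓L; 5/5 single-dels accept.
'vbvbvb': N↓-sim [27, 22, 15, 8, 5, 2, 1] end={s37} ∉↓L; 6/6 single-dels accept.
'vbvvbv': N↓-sim [27, 22, 15, 8, 4, 2, 1] end={s37} — reject; 6/6 del acc.
5 words, ⪯-incomp.


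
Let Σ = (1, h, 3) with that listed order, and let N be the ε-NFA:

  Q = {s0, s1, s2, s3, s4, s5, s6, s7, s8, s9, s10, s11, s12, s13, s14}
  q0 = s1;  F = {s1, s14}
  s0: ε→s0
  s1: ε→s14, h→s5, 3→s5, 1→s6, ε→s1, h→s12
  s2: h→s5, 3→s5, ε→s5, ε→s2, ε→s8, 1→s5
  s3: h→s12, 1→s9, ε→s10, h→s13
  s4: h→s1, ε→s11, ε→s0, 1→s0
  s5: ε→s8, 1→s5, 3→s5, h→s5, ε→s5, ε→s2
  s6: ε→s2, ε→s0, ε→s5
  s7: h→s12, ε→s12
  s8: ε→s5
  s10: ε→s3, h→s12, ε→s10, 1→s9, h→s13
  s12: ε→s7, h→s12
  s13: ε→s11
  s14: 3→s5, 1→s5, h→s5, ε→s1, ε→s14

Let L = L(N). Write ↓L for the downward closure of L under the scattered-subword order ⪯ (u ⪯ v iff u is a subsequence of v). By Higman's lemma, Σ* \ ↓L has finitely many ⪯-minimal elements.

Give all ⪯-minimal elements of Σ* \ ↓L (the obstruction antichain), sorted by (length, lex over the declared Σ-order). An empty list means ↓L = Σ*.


|Q|=15, |F|=2, |δ|=46 (23 ε).
min D↑ (2 st, q0=0, F={1}): 0:1→1,h→1,3→1 1:1→1,h→1,3→1 (ε-aug+det+¬).
'1': N↓-sim [9, 5] end={s0,s2,s5,s6,s8} — reject; 1/1 deletions ∈↓L.
'h': N↓-sim [9, 5] end={s12,s2,s5,s7,s8} — reject; 1/1 del acc.
'3': |S_i|=[9, 3] end={s2,s5,s8} ∉↓L; 1/1 deletions ∈↓L.
3 minimals (antichain).

min(Σ*\↓L) = [1, h, 3].


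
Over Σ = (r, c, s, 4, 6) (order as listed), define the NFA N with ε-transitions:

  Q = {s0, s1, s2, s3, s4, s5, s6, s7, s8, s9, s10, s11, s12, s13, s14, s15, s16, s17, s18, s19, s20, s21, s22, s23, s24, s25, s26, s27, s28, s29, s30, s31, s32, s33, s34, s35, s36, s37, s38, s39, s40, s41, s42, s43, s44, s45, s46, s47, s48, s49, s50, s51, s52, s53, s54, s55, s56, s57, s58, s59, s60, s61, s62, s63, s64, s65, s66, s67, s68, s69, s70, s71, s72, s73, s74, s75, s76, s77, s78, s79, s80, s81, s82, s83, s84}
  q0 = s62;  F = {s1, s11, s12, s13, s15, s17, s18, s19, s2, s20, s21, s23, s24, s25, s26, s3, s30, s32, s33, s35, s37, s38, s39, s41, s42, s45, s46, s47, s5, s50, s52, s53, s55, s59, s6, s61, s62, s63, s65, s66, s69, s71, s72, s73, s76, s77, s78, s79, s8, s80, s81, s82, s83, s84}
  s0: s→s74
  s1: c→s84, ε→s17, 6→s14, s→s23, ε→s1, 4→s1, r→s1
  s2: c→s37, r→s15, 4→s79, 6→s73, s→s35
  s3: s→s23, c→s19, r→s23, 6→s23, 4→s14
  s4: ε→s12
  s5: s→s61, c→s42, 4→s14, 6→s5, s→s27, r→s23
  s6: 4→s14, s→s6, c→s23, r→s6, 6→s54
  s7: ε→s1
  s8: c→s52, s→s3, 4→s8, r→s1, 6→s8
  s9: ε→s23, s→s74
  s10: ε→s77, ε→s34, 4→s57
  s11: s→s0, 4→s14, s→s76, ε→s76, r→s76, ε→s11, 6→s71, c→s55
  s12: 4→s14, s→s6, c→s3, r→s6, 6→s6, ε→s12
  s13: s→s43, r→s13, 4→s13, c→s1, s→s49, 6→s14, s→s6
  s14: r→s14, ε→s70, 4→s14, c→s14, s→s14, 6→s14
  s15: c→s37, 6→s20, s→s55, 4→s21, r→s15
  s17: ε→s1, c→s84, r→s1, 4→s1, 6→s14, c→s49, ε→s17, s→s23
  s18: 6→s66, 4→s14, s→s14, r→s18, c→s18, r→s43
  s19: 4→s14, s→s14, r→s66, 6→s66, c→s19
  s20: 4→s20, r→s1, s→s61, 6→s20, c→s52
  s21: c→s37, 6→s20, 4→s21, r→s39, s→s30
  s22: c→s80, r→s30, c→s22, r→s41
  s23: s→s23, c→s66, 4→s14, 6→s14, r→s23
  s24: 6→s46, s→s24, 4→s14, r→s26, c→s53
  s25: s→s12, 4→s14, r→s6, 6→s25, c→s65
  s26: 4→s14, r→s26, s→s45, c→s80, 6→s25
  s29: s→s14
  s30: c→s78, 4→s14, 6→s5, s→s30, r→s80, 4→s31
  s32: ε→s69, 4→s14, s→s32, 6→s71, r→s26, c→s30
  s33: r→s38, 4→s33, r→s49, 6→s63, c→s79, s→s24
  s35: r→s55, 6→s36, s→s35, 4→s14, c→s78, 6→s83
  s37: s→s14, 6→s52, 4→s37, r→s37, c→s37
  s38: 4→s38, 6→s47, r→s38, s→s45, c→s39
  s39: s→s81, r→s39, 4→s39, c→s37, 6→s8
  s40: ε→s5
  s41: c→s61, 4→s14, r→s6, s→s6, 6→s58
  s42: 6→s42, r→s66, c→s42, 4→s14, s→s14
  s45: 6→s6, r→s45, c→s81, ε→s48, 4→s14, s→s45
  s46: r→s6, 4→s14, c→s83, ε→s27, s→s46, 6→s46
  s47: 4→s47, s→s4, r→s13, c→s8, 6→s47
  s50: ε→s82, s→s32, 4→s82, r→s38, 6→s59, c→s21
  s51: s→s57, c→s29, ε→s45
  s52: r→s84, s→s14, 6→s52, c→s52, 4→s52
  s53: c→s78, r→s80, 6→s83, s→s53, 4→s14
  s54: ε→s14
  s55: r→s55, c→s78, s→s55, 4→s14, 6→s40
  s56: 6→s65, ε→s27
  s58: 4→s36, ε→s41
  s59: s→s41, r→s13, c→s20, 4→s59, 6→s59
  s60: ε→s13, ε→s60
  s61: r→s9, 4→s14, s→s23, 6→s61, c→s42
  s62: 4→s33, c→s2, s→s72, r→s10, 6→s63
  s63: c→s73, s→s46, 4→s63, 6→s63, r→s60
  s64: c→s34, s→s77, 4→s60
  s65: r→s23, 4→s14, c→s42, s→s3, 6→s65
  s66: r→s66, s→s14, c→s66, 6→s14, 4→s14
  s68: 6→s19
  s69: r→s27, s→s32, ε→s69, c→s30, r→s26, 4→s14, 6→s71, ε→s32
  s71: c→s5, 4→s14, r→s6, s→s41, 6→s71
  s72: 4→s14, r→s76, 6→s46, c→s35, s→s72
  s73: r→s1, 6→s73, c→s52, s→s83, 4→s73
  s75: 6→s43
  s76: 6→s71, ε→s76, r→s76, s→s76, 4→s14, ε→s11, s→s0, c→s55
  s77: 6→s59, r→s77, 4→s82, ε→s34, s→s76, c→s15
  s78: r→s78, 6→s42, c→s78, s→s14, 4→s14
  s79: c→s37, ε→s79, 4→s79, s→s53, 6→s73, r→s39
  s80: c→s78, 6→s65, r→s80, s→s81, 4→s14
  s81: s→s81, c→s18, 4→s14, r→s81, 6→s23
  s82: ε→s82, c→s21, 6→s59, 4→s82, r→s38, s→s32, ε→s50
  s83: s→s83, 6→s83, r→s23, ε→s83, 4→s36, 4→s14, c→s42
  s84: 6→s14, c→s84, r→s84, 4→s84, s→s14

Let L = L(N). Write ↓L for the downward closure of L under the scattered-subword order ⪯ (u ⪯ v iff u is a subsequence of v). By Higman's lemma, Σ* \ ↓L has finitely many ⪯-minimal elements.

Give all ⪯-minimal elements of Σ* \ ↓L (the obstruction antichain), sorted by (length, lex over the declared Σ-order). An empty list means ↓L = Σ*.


|Q|=85, |F|=54, |δ|=337 (33 ε).
min D↑ (51 st, q0=0, F={14}): 0:r→1,c→2,s→3,4→4,6→5 1:r→1,c→6,s→7,4→8,6→9 2:r→6,c→10,s→11,4→12,6→13 3:r→7,c→11,s→3,4→14,6→15 4:r→16,c→12,s→17,4→4,6→5 5:r→18,c→13,s→15,4→5,6→5 6:r→6,c→10,s→19,4→20,6→21 7:r→7,c→19,s→7,4→14,6→22 8:r→16,c→20,s→23,4→8,6→9 9:r→18,c→21,s→24,4→9,6→9 10:r→10,c→10,s→14,4→10,6→25 11:r→19,c→26,s→11,4→14,6→27 12:r→28,c→10,s→29,4→12,6→13 13:r→30,c→25,s→27,4→13,6→13 14:r→14,c→14,s→14,4→14,6→14 15:r→31,c→27,s→15,4→14,6→15 16:r→16,c→28,s→32,4→16,6→33 17:r→34,c→29,s→17,4→14,6→15 18:r→18,c→30,s→31,4→18,6→14 19:r→19,c→26,s→19,4→14,6→35 20:r→28,c→10,s→36,4→20,6→21 21:r→30,c→25,s→37,4→21,6→21 22:r→31,c→35,s→24,4→14,6→22 23:r→34,c→36,s→23,4→14,6→22 24:r→31,c→37,s→31,4→14,6→24 25:r→38,c→25,s→14,4→25,6→25 26:r→26,c→26,s→14,4→14,6→39 27:r→40,c→39,s→27,4→14,6→27 28:r→28,c→10,s→41,4→28,6→42 29:r→43,c→26,s→29,4→14,6→27 30:r→30,c→38,s→40,4→30,6→14 31:r→31,c→40,s→31,4→14,6→14 32:r→32,c→41,s→32,4→14,6→31 33:r→18,c→42,s→44,4→33,6→33 34:r→34,c→43,s→32,4→14,6→45 35:r→40,c→39,s→37,4→14,6→35 36:r→43,c→26,s→36,4→14,6→35 37:r→40,c→39,s→40,4→14,6→37 38:r→38,c→38,s→14,4→38,6→14 39:r→46,c→39,s→14,4→14,6→39 40:r→40,c→46,s→40,4→14,6→14 41:r→41,c→47,s→41,4→14,6→40 42:r→30,c→25,s→48,4→42,6→42 43:r→43,c→26,s→41,4→14,6→49 44:r→31,c→48,s→31,4→14,6→31 45:r→31,c→49,s→44,4→14,6→45 46:r→46,c→46,s→14,4→14,6→14 47:r→47,c→47,s→14,4→14,6→46 48:r→40,c→50,s→40,4→14,6→40 49:r→40,c→39,s→48,4→14,6→49 50:r→46,c→50,s→14,4→14,6→46 (ε-aug+det+¬).
's4': N↓-sim [73, 46, 4] end={s14,s31,s36,s70} — reject; 2/2 del acc.
'ccs': run [73, 40, 12, 2] end={s14,s70} — reject; 3/3 deletions ∈↓L.
'6r6': run [73, 39, 15, 3] end={s14,s54,s70} — reject; 3/3 deletions ∈↓L.
'r6ss6': |S_i|=[73, 61, 34, 20, 7, 3] end={s14,s54,s70} rej; 5/5 del acc.
'4rs66': N↓-sim [73, 60, 36, 17, 6, 3] end={s14,s54,s70} rej; 5/5 del acc.
5 minimals (antichain).

min(Σ*\↓L) = [s4, ccs, 6r6, r6ss6, 4rs66].


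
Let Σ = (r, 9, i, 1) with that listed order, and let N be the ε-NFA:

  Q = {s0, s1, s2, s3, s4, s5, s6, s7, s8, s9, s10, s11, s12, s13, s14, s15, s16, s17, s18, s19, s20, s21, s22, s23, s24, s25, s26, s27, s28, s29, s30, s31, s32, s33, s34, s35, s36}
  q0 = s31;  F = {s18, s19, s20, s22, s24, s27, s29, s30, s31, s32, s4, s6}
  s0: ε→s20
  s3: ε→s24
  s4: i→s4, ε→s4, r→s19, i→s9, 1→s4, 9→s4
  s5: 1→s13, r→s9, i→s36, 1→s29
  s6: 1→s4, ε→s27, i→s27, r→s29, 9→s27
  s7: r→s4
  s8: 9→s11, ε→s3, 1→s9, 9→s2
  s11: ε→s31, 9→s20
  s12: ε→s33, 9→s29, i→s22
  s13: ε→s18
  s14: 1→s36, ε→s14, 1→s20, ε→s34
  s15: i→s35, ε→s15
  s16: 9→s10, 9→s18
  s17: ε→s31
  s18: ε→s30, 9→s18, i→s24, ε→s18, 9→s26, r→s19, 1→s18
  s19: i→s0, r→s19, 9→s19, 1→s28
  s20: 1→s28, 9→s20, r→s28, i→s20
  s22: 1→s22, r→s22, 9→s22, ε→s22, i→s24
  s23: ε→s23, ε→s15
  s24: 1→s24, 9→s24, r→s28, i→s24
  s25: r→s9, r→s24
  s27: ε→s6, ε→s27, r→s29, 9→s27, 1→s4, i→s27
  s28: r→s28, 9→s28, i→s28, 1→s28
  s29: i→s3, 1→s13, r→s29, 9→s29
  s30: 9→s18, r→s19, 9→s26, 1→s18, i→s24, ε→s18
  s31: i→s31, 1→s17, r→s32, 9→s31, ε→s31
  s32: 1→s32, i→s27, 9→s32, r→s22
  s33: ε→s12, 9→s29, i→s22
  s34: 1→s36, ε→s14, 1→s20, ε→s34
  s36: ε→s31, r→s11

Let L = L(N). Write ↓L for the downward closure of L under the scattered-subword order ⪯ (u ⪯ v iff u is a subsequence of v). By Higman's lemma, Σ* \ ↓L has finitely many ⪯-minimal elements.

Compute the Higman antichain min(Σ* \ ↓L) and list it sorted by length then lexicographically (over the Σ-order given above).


|Q|=37, |F|=12, |δ|=103 (25 ε).
min D↑ (11 st, q0=0, F={7}): 0:r→1,9→0,i→0,1→0 1:r→2,9→1,i→3,1→1 2:r→2,9→2,i→4,1→2 3:r→5,9→3,i→3,1→6 4:r→7,9→4,i→4,1→4 5:r→5,9→5,i→4,1→8 6:r→9,9→6,i→6,1→6 7:r→7,9→7,i→7,1→7 8:r→9,9→8,i→4,1→8 9:r→9,9→9,i→10,1→7 10:r→7,9→10,i→10,1→7 (ε-aug+det+¬).
'rrir': N↓-sim [19, 17, 12, 5, 1] end={s28} rej; 4/4 deletions ∈↓L.
'ri1r1': |S_i|=[19, 17, 15, 11, 4, 1] end={s28} ∉↓L; 5/5 single-dels accept.
2 minimals (antichain).

min(Σ*\↓L) = [rrir, ri1r1].


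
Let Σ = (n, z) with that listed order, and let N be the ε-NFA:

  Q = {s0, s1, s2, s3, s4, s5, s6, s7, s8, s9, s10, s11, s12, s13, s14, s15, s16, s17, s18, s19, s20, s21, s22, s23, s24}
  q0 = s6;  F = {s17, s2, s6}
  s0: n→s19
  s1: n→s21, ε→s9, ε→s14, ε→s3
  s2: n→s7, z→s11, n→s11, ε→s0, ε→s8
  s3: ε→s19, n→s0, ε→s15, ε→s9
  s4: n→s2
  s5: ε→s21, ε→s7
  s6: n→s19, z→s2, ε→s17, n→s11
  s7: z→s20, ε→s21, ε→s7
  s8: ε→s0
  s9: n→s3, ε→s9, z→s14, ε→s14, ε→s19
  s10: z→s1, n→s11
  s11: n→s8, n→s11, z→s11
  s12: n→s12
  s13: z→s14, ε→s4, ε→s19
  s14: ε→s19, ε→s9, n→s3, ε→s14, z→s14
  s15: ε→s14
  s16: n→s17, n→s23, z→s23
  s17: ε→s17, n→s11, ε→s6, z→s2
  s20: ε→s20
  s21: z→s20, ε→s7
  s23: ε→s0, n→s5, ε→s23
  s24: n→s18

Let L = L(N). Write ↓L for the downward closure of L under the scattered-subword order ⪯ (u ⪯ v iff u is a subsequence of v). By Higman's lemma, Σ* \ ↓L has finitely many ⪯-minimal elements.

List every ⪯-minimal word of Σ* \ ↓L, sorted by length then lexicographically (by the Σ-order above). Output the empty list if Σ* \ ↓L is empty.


A = [n, zz].

|Q|=25, |F|=3, |δ|=59 (29 ε).
min D↑ (3 st, q0=0, F={1}): 0:n→1,z→2 1:n→1,z→1 2:n→1,z→1.
'n': N↓-sim [10, 7] end={s0,s11,s19,s20,s21,s7,s8} rej; 1/1 deletions ∈↓L.
'zz': N↓-sim [10, 8, 5] end={s0,s11,s19,s20,s8} — reject; 2/2 single-dels accept.
2 words, ⪯-incomp.


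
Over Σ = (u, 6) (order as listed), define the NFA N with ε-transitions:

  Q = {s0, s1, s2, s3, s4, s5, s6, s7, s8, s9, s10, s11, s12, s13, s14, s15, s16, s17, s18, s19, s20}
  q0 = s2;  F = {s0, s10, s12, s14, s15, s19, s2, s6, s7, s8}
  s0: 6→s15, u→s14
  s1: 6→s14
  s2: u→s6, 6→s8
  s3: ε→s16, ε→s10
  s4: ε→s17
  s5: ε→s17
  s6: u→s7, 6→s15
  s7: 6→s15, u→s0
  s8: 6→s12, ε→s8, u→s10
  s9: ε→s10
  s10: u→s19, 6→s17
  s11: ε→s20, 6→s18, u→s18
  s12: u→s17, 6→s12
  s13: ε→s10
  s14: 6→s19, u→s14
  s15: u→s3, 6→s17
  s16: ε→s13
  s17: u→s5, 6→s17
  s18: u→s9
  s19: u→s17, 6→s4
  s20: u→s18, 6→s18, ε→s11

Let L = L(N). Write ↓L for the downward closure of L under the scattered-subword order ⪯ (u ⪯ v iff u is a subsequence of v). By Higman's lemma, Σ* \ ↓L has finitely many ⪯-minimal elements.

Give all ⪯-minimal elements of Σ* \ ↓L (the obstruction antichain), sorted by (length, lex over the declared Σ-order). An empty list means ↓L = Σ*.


|Q|=21, |F|=10, |δ|=38 (10 ε).
min D↑ (11 st, q0=0, F={8}): 0:u→1,6→2 1:u→3,6→4 2:u→5,6→6 3:u→7,6→4 4:u→5,6→8 5:u→9,6→8 6:u→8,6→6 7:u→10,6→4 8:u→8,6→8 9:u→8,6→8 10:u→10,6→9 (ε-aug+det+¬).
'u66': |S_i|=[16, 13, 9, 3] end={s17,s4,s5} rej; 3/3 del acc.
'6u6': |S_i|=[16, 11, 8, 3] end={s17,s4,s5} rej; 3/3 deletions ∈↓L.
'66u': N↓-sim [16, 11, 4, 2] end={s17,s5} ∉↓L; 3/3 deletions ∈↓L.
'6uuu': |S_i|=[16, 11, 8, 4, 2] end={s17,s5} — reject; 4/4 del acc.
'uuuu6u': N↓-sim [16, 13, 12, 11, 9, 4, 2] end={s17,s5} rej; 6/6 single-dels accept.
5 obstructions.

Antichain: [u66, 6u6, 66u, 6uuu, uuuu6u].


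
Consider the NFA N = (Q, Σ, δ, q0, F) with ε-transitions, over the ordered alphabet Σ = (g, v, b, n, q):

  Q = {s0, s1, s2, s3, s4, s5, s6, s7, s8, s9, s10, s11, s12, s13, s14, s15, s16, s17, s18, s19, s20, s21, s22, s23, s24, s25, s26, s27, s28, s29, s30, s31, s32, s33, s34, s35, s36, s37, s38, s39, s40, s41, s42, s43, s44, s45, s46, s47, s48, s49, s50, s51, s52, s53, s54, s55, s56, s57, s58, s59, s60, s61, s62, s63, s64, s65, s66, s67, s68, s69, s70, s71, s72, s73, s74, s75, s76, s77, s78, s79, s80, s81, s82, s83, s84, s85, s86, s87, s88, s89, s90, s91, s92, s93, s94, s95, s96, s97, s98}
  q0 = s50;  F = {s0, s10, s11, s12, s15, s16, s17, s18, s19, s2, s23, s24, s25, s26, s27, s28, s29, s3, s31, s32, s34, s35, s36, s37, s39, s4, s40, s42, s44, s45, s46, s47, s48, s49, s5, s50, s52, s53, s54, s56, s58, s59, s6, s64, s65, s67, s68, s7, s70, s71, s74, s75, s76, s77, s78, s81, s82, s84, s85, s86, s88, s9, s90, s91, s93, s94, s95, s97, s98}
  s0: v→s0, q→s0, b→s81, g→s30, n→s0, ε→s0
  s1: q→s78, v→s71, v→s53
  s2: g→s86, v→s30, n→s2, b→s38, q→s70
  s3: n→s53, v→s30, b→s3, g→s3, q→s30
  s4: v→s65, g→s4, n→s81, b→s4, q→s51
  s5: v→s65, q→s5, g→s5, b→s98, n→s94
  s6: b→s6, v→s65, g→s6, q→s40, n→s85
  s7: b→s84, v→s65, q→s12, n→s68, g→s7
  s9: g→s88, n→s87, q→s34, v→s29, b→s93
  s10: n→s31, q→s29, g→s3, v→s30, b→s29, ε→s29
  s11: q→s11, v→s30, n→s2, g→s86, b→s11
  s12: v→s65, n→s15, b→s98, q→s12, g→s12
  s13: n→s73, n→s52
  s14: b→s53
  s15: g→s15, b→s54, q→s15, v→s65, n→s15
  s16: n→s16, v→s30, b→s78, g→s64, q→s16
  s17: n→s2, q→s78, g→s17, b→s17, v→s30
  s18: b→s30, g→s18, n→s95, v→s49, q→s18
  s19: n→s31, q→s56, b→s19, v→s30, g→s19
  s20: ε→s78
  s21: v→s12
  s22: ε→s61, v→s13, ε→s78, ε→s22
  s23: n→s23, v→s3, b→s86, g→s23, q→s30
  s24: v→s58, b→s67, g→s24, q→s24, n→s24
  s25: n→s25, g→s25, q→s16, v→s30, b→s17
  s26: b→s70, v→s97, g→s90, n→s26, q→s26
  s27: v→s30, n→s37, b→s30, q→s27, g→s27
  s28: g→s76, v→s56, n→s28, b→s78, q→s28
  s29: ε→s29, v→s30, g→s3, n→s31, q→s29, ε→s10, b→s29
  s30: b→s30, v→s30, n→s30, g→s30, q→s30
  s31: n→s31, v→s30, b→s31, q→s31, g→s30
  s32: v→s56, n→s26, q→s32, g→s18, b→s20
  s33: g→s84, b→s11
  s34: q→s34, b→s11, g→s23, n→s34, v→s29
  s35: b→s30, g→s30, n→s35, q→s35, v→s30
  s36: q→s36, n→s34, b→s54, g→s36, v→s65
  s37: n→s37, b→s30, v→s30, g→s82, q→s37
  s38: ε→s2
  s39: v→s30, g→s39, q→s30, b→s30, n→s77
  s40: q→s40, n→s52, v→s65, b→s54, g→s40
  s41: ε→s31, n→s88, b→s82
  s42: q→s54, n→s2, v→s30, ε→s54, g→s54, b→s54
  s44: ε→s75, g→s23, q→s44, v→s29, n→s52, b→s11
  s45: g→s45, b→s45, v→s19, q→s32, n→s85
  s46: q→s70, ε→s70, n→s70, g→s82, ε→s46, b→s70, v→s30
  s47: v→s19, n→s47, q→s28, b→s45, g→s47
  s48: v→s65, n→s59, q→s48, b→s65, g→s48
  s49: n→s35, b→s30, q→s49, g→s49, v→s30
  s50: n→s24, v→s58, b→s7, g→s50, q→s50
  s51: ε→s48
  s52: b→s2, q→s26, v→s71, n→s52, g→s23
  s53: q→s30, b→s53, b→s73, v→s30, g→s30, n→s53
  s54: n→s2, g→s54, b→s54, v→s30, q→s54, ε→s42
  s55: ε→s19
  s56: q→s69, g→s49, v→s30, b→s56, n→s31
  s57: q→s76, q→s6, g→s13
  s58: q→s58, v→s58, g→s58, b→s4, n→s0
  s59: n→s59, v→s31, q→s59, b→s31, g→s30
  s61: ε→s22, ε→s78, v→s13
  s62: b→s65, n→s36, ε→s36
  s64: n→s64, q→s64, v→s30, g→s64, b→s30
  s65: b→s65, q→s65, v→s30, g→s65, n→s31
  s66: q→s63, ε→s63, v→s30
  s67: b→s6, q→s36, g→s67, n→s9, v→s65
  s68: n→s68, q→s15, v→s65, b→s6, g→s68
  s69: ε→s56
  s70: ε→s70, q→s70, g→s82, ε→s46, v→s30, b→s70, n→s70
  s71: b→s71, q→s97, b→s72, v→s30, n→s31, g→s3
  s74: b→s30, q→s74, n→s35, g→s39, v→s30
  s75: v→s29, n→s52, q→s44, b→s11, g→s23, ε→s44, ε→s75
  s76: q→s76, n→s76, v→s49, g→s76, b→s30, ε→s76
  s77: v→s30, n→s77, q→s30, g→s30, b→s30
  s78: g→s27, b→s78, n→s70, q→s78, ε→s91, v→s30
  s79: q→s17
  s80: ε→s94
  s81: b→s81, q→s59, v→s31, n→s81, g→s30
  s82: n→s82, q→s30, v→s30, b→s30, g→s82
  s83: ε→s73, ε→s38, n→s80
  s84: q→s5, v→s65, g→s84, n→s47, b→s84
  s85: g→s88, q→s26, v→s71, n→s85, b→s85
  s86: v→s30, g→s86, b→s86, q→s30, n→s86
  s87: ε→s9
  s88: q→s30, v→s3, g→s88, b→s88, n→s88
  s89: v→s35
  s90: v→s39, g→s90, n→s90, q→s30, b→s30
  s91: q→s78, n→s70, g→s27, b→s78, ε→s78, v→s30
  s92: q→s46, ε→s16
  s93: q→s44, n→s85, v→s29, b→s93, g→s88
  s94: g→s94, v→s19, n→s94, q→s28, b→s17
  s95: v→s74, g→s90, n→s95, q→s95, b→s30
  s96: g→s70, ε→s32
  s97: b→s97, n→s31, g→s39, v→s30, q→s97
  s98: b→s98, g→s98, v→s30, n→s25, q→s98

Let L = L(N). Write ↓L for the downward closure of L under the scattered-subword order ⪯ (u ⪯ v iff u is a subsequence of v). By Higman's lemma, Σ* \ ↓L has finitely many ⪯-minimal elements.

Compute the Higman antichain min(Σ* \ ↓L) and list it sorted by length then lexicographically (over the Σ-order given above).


A = [vng, bvv, bqbv, nbngq, bbnqgb].

|Q|=99, |F|=69, |δ|=412 (35 ε).
min D↑ (65 st, q0=0, F={13}): 0:g→0,v→1,b→2,n→3,q→0 1:g→1,v→1,b→4,n→5,q→1 2:g→2,v→6,b→7,n→8,q→9 3:g→3,v→1,b→10,n→3,q→3 4:g→4,v→6,b→4,n→11,q→12 5:g→13,v→5,b→11,n→5,q→5 6:g→6,v→13,b→6,n→14,q→6 7:g→7,v→6,b→7,n→15,q→16 8:g→8,v→6,b→17,n→8,q→18 9:g→9,v→6,b→19,n→18,q→9 10:g→10,v→6,b→17,n→20,q→21 11:g→13,v→14,b→11,n→11,q→22 12:g→12,v→6,b→6,n→22,q→12 13:g→13,v→13,b→13,n→13,q→13 14:g→13,v→13,b→14,n→14,q→14 15:g→15,v→23,b→24,n→15,q→25 16:g→16,v→6,b→19,n→26,q→16 17:g→17,v→6,b→17,n→27,q→28 18:g→18,v→6,b→29,n→18,q→18 19:g→19,v→13,b→19,n→30,q→19 20:g→31,v→32,b→33,n→20,q→34 21:g→21,v→6,b→29,n→34,q→21 22:g→13,v→14,b→14,n→22,q→22 23:g→23,v→13,b→23,n→14,q→35 24:g→24,v→23,b→24,n→27,q→36 25:g→37,v→35,b→38,n→25,q→25 26:g→26,v→23,b→39,n→26,q→25 27:g→31,v→40,b→27,n→27,q→41 28:g→28,v→6,b→29,n→42,q→28 29:g→29,v→13,b→29,n→43,q→29 30:g→30,v→13,b→39,n→30,q→44 31:g→31,v→45,b→31,n→31,q→13 32:g→45,v→13,b→32,n→14,q→32 33:g→31,v→32,b→33,n→27,q→46 34:g→47,v→32,b→48,n→34,q→34 35:g→49,v→13,b→35,n→14,q→35 36:g→50,v→35,b→38,n→41,q→36 37:g→37,v→49,b→13,n→37,q→37 38:g→51,v→13,b→38,n→52,q→38 39:g→39,v→13,b→39,n→43,q→38 40:g→45,v→13,b→40,n→14,q→53 41:g→54,v→53,b→52,n→41,q→41 42:g→47,v→40,b→43,n→42,q→41 43:g→55,v→13,b→43,n→43,q→52 44:g→56,v→13,b→38,n→44,q→44 45:g→45,v→13,b→45,n→57,q→13 46:g→47,v→32,b→48,n→42,q→46 47:g→47,v→45,b→55,n→47,q→13 48:g→55,v→13,b→48,n→43,q→48 49:g→49,v→13,b→13,n→58,q→49 50:g→50,v→49,b→13,n→59,q→50 51:g→51,v→13,b→13,n→60,q→51 52:g→61,v→13,b→52,n→52,q→52 53:g→62,v→13,b→53,n→14,q→53 54:g→54,v→62,b→13,n→54,q→13 55:g→55,v→13,b→55,n→55,q→13 56:g→56,v→13,b→13,n→56,q→56 57:g→13,v→13,b→57,n→57,q→13 58:g→13,v→13,b→13,n→58,q→58 59:g→54,v→63,b→13,n→59,q→59 60:g→61,v→13,b→13,n→60,q→60 61:g→61,v→13,b→13,n→61,q→13 62:g→62,v→13,b→13,n→64,q→13 63:g→62,v→13,b→13,n→58,q→63 64:g→13,v→13,b→13,n→64,q→13 (ε-aug+det+¬).
'vng': N↓-sim [77, 26, 9, 1] end={s30} — reject; 3/3 single-dels accept.
'bvv': run [77, 73, 19, 1] end={s30} — reject; 3/3 deletions ∈↓L.
'bqbv': N↓-sim [77, 73, 59, 37, 1] end={s30} — reject; 4/4 deletions ∈↓L.
'nbngq': |S_i|=[77, 71, 59, 37, 11, 1] end={s30} ∉↓L; 5/5 del acc.
'bbnqgb': |S_i|=[77, 73, 64, 47, 28, 14, 1] end={s30} ∉↓L; 6/6 del acc.
5 obstructions.


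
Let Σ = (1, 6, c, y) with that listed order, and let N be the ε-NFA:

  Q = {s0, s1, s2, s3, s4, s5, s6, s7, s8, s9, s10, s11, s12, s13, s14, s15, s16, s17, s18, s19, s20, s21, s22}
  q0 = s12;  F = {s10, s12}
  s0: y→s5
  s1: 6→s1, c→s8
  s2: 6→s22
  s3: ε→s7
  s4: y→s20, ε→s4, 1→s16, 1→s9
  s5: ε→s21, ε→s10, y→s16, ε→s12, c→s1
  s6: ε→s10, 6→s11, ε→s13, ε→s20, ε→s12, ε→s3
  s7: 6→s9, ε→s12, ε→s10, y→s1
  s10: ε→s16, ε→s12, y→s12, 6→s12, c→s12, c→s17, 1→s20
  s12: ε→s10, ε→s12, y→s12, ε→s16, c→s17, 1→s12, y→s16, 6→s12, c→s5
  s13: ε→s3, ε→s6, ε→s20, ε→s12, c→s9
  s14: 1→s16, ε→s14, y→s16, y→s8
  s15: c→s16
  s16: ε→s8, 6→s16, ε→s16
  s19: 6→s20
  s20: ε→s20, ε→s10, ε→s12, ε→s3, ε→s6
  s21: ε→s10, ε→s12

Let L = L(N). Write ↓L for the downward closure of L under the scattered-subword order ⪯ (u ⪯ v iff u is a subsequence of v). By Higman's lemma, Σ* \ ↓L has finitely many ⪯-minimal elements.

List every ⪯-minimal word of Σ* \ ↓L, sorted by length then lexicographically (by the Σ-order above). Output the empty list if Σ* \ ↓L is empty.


|Q|=23, |F|=2, |δ|=61 (31 ε).
min D↑ (1 st, q0=0, F={}): 0:1→0,6→0,c→0,y→0 [Hopcroft].
L(D↑) = ∅ ⇒ ↓L = Σ*.

min(Σ*\↓L) = [].


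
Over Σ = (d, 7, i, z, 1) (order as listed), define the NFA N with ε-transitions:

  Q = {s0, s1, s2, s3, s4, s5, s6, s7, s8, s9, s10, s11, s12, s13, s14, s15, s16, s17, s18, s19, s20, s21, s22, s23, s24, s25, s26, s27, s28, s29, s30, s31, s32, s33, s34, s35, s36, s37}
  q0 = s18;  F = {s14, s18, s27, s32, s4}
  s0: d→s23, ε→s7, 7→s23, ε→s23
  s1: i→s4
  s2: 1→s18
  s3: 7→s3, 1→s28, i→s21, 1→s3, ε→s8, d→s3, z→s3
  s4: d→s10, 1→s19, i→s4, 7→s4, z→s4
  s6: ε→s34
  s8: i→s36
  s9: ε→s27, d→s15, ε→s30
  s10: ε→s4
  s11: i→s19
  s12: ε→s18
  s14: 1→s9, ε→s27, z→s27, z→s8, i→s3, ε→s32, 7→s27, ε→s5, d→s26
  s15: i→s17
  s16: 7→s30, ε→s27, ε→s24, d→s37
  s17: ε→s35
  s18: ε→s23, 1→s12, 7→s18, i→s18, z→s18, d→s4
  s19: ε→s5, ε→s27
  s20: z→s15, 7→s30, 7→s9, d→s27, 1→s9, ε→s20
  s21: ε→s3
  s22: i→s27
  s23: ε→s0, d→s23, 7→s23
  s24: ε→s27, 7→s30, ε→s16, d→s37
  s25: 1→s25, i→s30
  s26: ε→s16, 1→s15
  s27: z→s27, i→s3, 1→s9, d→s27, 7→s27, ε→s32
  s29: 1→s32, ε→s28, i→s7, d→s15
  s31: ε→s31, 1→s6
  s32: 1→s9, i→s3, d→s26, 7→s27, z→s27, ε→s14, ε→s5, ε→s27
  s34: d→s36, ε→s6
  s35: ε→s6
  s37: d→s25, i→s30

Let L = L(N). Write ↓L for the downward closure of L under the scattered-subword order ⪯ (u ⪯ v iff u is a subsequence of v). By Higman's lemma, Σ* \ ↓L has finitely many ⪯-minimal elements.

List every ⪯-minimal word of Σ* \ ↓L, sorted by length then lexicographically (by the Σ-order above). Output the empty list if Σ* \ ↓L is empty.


min(Σ*\↓L) = [d1i].

|Q|=38, |F|=5, |δ|=93 (31 ε).
min D↑ (4 st, q0=0, F={3}): 0:d→1,7→0,i→0,z→0,1→0 1:d→1,7→1,i→1,z→1,1→2 2:d→2,7→2,i→3,z→2,1→2 3:d→3,7→3,i→3,z→3,1→3.
'd1i': |S_i|=[29, 27, 22, 10] end={s17,s21,s28,s3,s30,s34,s35,s36,s6,s8} — reject; 3/3 single-dels accept.
1 obstructions.


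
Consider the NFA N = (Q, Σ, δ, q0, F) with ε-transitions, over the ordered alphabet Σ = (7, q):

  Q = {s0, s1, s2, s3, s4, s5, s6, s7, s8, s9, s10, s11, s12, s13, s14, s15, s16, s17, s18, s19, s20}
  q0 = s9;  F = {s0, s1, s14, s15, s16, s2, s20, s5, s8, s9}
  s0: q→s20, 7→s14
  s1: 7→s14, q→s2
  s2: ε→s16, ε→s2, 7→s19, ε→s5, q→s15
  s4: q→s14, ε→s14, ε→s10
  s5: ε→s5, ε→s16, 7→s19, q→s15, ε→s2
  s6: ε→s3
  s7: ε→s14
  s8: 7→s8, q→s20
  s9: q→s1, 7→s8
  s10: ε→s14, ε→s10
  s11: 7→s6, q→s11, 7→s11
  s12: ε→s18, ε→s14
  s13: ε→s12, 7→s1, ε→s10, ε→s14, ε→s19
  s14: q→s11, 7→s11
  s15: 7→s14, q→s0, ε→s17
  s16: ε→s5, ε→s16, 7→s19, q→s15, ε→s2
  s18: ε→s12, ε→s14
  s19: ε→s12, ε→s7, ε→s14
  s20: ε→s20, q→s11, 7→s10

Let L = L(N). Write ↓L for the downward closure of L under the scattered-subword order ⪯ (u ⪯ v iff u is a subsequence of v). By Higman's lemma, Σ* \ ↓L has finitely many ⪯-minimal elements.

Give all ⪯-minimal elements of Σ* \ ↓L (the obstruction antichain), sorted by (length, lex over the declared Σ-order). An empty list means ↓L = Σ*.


|Q|=21, |F|=10, |δ|=53 (28 ε).
min D↑ (9 st, q0=0, F={6}): 0:7→1,q→2 1:7→1,q→3 2:7→4,q→5 3:7→4,q→6 4:7→6,q→6 5:7→4,q→7 6:7→6,q→6 7:7→4,q→8 8:7→4,q→3 [Hopcroft].
'7qq': |S_i|=[19, 11, 6, 3] end={s11,s3,s6} ∉↓L; 3/3 deletions ∈↓L.
'q77': run [19, 17, 9, 3] end={s11,s3,s6} ∉↓L; 3/3 deletions ∈↓L.
'q7q': |S_i|=[19, 17, 9, 3] end={s11,s3,s6} rej; 3/3 del acc.
'qqqqqq': N↓-sim [19, 17, 16, 9, 7, 6, 3] end={s11,s3,s6} — reject; 6/6 deletions ∈↓L.
4 minimals (antichain).

Antichain: [7qq, q77, q7q, qqqqqq].


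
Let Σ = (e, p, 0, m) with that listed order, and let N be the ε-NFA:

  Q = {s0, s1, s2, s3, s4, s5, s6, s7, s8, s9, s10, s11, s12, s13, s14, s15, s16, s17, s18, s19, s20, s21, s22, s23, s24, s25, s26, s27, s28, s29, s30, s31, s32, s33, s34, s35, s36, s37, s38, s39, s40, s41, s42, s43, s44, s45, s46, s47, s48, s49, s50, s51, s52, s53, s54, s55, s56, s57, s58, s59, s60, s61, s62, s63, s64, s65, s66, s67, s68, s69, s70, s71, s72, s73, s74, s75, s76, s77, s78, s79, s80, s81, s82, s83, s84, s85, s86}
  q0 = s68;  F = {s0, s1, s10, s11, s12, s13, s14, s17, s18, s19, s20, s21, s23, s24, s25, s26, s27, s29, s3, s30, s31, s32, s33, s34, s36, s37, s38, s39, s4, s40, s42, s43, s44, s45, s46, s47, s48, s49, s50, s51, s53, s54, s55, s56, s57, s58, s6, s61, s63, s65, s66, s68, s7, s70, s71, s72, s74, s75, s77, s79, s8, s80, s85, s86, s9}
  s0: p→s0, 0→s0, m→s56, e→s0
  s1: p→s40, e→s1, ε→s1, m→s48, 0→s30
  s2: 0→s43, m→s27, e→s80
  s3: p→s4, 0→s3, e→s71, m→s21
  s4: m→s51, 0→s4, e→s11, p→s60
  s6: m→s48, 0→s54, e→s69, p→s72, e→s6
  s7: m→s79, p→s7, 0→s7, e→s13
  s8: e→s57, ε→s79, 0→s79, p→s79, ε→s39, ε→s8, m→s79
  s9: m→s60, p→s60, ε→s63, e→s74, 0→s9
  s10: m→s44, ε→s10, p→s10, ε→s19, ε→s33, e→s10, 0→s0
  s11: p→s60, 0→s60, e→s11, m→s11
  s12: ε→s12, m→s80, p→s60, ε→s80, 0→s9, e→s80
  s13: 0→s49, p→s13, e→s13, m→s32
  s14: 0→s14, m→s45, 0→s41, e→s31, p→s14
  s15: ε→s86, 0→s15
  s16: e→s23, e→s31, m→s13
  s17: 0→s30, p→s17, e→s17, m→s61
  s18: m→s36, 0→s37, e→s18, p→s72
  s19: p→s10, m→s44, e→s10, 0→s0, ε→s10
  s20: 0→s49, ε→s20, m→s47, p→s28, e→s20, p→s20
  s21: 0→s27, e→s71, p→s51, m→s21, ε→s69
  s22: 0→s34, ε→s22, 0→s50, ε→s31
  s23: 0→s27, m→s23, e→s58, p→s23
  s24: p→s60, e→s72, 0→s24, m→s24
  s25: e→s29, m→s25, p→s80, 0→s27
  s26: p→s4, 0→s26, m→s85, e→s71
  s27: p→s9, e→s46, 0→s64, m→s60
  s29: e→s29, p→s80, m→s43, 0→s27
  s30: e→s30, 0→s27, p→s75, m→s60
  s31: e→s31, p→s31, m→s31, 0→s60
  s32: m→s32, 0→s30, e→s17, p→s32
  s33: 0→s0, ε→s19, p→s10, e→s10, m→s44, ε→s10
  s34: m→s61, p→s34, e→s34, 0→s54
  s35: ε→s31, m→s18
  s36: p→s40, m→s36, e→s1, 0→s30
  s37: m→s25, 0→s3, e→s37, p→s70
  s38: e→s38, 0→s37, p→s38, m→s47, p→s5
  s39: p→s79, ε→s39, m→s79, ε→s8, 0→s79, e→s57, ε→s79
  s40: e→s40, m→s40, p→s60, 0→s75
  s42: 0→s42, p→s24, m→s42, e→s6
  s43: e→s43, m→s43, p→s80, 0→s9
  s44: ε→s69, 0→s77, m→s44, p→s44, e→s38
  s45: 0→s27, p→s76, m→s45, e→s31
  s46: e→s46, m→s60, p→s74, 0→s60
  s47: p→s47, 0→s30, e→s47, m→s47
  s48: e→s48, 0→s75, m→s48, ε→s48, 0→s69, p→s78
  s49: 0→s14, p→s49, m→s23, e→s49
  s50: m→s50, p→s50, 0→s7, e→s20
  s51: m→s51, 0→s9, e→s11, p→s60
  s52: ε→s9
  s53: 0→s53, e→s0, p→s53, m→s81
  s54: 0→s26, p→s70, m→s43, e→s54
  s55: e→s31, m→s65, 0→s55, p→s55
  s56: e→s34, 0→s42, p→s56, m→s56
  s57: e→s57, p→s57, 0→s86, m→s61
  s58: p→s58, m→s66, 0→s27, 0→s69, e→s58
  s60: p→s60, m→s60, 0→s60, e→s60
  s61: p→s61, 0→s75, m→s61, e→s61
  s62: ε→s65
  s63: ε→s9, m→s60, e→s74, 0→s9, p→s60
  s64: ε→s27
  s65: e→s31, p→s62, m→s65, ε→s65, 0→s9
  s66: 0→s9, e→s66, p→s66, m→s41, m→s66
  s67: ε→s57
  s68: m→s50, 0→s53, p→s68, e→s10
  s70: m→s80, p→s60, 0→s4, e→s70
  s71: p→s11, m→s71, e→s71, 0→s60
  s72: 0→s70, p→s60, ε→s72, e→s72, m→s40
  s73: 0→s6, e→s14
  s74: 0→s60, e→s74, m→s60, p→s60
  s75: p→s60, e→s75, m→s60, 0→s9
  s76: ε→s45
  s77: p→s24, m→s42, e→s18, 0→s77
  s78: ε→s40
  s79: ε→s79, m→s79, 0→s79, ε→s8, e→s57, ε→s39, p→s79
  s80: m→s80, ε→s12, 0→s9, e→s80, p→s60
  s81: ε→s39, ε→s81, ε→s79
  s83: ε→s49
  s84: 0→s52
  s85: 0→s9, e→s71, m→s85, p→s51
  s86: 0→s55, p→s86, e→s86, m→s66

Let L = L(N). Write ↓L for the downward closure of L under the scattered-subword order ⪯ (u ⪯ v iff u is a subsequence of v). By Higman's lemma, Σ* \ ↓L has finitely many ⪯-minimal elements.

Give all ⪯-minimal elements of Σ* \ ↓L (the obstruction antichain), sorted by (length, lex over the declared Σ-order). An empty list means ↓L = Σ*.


|Q|=87, |F|=65, |δ|=325 (41 ε).
min D↑ (60 st, q0=0, F={34}): 0:e→1,p→0,0→2,m→3 1:e→1,p→1,0→4,m→5 2:e→4,p→2,0→2,m→6 3:e→7,p→3,0→8,m→3 4:e→4,p→4,0→4,m→9 5:e→10,p→5,0→11,m→5 6:e→12,p→6,0→6,m→6 7:e→7,p→7,0→13,m→14 8:e→15,p→8,0→8,m→6 9:e→16,p→9,0→17,m→9 10:e→10,p→10,0→18,m→14 11:e→19,p→20,0→11,m→17 12:e→12,p→12,0→21,m→22 13:e→13,p→13,0→23,m→24 14:e→14,p→14,0→25,m→14 15:e→15,p→15,0→13,m→26 16:e→16,p→16,0→27,m→22 17:e→28,p→20,0→17,m→17 18:e→18,p→29,0→30,m→31 19:e→19,p→32,0→18,m→33 20:e→32,p→34,0→20,m→20 21:e→21,p→21,0→35,m→36 22:e→22,p→22,0→37,m→22 23:e→38,p→23,0→23,m→39 24:e→40,p→24,0→41,m→24 25:e→25,p→37,0→41,m→34 26:e→42,p→26,0→25,m→26 27:e→27,p→29,0→43,m→44 28:e→28,p→32,0→27,m→45 29:e→29,p→34,0→46,m→47 30:e→48,p→46,0→30,m→49 31:e→50,p→47,0→41,m→31 32:e→32,p→34,0→29,m→51 33:e→52,p→51,0→25,m→33 34:e→34,p→34,0→34,m→34 35:e→38,p→35,0→35,m→53 36:e→36,p→36,0→54,m→36 37:e→37,p→34,0→54,m→34 38:e→38,p→38,0→34,m→38 39:e→38,p→39,0→41,m→39 40:e→40,p→40,0→41,m→36 41:e→55,p→54,0→41,m→34 42:e→42,p→42,0→25,m→22 43:e→48,p→46,0→43,m→56 44:e→44,p→47,0→54,m→44 45:e→45,p→51,0→37,m→45 46:e→57,p→34,0→46,m→58 47:e→47,p→34,0→54,m→47 48:e→48,p→57,0→34,m→48 49:e→48,p→58,0→41,m→49 50:e→50,p→47,0→41,m→44 51:e→51,p→34,0→37,m→51 52:e→52,p→51,0→25,m→45 53:e→38,p→53,0→54,m→53 54:e→59,p→34,0→54,m→34 55:e→55,p→59,0→34,m→34 56:e→48,p→58,0→54,m→56 57:e→57,p→34,0→34,m→57 58:e→57,p→34,0→54,m→58 59:e→59,p→34,0→34,m→34 (ε-aug+det+¬).
'em0pp': run [75, 67, 55, 37, 15, 1] end={s60} — reject; 5/5 del acc.
'mem0m': N↓-sim [75, 69, 58, 38, 10, 1] end={s60} rej; 5/5 del acc.
'0mem0p': |S_i|=[75, 64, 54, 40, 22, 6, 1] end={s60} ∉↓L; 6/6 del acc.
'me00e0': |S_i|=[75, 69, 58, 39, 24, 6, 1] end={s60} — reject; 6/6 del acc.
4 minimals (antichain).

A = [em0pp, mem0m, 0mem0p, me00e0].


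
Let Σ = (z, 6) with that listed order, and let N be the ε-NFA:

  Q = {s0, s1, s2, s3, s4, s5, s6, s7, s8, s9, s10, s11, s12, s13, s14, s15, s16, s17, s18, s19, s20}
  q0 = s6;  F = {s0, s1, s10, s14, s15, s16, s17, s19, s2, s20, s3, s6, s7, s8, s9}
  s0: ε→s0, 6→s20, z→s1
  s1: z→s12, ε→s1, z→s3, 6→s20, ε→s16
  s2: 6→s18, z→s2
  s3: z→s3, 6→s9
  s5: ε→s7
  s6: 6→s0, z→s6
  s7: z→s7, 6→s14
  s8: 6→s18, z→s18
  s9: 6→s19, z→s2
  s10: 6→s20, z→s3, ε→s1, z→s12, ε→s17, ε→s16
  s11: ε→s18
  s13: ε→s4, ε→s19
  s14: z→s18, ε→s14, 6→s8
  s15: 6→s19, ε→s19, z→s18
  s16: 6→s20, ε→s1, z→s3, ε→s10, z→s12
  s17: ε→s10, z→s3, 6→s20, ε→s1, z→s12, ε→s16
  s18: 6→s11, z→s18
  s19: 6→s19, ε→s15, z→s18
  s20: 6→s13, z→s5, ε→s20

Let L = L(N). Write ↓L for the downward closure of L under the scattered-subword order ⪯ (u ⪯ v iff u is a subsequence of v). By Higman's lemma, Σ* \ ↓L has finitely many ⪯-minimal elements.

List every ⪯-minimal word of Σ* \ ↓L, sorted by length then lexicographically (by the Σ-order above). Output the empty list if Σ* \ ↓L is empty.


min(Σ*\↓L) = [666z, 6zz6z6, 66z666].

|Q|=21, |F|=15, |δ|=55 (19 ε).
min D↑ (12 st, q0=0, F={9}): 0:z→0,6→1 1:z→2,6→3 2:z→4,6→3 3:z→5,6→6 4:z→4,6→7 5:z→5,6→8 6:z→9,6→6 7:z→10,6→6 8:z→9,6→11 9:z→9,6→9 10:z→10,6→9 11:z→9,6→9.
'666z': N↓-sim [21, 20, 13, 8, 2] end={s11,s18} — reject; 4/4 single-dels accept.
'6zz6z6': |S_i|=[21, 20, 19, 12, 8, 3, 2] end={s11,s18} — reject; 6/6 deletions ∈↓L.
'66z666': N↓-sim [21, 20, 13, 7, 4, 3, 2] end={s11,s18} — reject; 6/6 deletions ∈↓L.
3 minimals (antichain).


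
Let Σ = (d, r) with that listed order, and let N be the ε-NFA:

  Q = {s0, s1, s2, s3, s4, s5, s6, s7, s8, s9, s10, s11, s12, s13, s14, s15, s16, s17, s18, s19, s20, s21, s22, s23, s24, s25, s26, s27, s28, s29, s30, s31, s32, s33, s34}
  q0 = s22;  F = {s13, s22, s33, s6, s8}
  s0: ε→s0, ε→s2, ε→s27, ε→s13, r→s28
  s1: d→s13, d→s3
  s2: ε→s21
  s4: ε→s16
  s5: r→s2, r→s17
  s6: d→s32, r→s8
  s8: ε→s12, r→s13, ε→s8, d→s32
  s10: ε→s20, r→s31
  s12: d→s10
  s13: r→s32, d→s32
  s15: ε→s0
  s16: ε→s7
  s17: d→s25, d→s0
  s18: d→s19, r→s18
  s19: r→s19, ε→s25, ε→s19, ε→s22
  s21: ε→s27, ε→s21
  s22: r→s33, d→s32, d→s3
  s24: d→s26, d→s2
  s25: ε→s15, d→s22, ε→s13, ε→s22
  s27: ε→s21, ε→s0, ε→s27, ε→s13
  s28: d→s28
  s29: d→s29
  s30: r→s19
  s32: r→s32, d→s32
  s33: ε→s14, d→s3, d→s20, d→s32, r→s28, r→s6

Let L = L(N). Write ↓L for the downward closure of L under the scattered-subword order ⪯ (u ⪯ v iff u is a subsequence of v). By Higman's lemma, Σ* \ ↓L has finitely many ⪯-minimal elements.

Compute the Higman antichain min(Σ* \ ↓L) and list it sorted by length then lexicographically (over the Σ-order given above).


Antichain: [d, rrrrr].

|Q|=35, |F|=5, |δ|=58 (24 ε).
min D↑ (6 st, q0=0, F={1}): 0:d→1,r→2 1:d→1,r→1 2:d→1,r→3 3:d→1,r→4 4:d→1,r→5 5:d→1,r→1 [Hopcroft].
'd': N↓-sim [13, 6] end={s10,s20,s28,s3,s31,s32} — reject; 1/1 del acc.
'rrrrr': run [13, 12, 9, 7, 3, 1] end={s32} — reject; 5/5 del acc.
2 obstructions.
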